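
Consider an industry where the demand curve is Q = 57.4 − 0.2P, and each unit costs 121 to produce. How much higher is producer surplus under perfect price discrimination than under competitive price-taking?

Inverting demand: P = 287 − 5Q.
Competitive firms price at marginal cost: P = 121, giving Q = 33.2.
PS = (121 − 121)·33.2 = 0.
A perfectly discriminating monopolist sells every unit with P(Q) ≥ MC(Q), so output equals the competitive quantity Q = 33.2. Each buyer pays their reservation price, so CS = 0 and the firm captures all surplus.
PS = ½·(287 − 121)·33.2 = 2755.6.
Change in producer surplus: 2755.6 − 0 = 2755.6.

PS rises by 2755.6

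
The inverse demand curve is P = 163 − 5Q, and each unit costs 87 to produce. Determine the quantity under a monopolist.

The monopolist equates marginal revenue to marginal cost: 163 − 10Q = 87, so Q = 7.6. From demand, P = 125.

Q = 7.6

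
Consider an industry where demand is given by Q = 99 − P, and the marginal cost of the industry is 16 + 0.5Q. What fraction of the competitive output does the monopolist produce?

Inverting demand: P = 99 − Q.
Monopoly sets MR = MC: 99 − 2Q = 16 + 0.5Q ⇒ Q = 33.2, P = 99 − 33.2 = 65.8.
Competitive equilibrium sets price equal to marginal cost: 99 − Q = 16 + 0.5Q, so Q = 166/3 and P = 131/3.
Ratio Q_m/Q_c = 33.2/(166/3) = 0.6.

Q_m/Q_c = 0.6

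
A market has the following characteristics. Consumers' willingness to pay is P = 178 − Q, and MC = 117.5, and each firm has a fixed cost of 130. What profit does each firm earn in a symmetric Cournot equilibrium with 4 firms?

In a 4-firm Cournot equilibrium, symmetry and the first-order condition give q = (178 − 117.5)/(5) = 12.1. So Q = 48.4 and P = 129.6.
Each firm's profit = (129.6 − 117.5)·12.1 − 130 = 16.41.

π_i = 16.41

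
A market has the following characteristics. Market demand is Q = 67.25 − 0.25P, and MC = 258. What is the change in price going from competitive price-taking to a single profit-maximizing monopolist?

P rises by 5.5

Inverting demand: P = 269 − 4Q.
Under competition P = MC = 258, so Q = (269 − 258)/4 = 2.75.
The monopolist equates marginal revenue to marginal cost: 269 − 8Q = 258, so Q = 1.375. From demand, P = 263.5.
Change in price: 263.5 − 258 = 5.5.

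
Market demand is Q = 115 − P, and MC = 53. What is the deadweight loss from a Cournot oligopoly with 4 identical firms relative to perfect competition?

DWL = 76.88

Inverting demand: P = 115 − Q.
Perfect competition: P = MC = 53, so 115 − Q = 53 and Q = 62.
With 4 symmetric Cournot firms, each firm's FOC gives 115 − 5q = 53, so q = 12.4, Q = 4·12.4 = 49.6, and P = 65.4.
DWL is the triangle between Q = 49.6 and Q = 62: ½·(62 − 49.6)·(65.4 − 53) = 76.88.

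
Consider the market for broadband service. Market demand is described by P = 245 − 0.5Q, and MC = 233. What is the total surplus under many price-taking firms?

TS = 144

Under competition P = MC = 233, so Q = (245 − 233)/0.5 = 24.
CS = ½·(245 − 233)·24 = 144; PS = (233 − 233)·24 = 0; TS = 144.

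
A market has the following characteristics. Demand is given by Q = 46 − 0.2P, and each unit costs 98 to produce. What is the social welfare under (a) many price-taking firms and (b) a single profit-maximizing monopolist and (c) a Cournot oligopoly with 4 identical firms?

Competition: TS = 1742.4; Monopoly: TS = 1306.8; Cournot: TS = 1672.704

Inverting demand: P = 230 − 5Q.
Perfect competition: P = MC = 98, so 230 − 5Q = 98 and Q = 26.4.
CS = ½·(230 − 98)·26.4 = 1742.4; PS = (98 − 98)·26.4 = 0; TS = 1742.4.
The monopolist equates marginal revenue to marginal cost: 230 − 10Q = 98, so Q = 13.2. From demand, P = 164.
CS = ½·(230 − 164)·13.2 = 435.6; PS = (164 − 98)·13.2 = 871.2; TS = 1306.8.
In a 4-firm Cournot equilibrium, symmetry and the first-order condition give q = (230 − 98)/(25) = 5.28. So Q = 21.12 and P = 124.4.
CS = ½·(230 − 124.4)·21.12 = 1115.136; PS = (124.4 − 98)·21.12 = 557.568; TS = 1672.704.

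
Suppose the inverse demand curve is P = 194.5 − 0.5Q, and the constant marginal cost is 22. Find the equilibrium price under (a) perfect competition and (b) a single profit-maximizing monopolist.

Competition: P = 22; Monopoly: P = 108.25

Competitive firms price at marginal cost: P = 22, giving Q = 345.
A monopolist chooses Q where MR = MC. MR = 194.5 − Q; setting this equal to 22 gives Q = 172.5 and P = 108.25.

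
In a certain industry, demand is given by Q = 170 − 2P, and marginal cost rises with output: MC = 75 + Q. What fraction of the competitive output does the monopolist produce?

Inverting demand: P = 85 − 0.5Q.
A monopolist chooses Q where MR = MC. MR = 85 − Q; setting this equal to 75 + Q gives Q = 5 and P = 82.5.
Under competition P = MC: 85 − 0.5Q = 75 + Q ⇒ Q = 20/3, P = 245/3.
Ratio Q_m/Q_c = 5/(20/3) = 0.75.

Q_m/Q_c = 0.75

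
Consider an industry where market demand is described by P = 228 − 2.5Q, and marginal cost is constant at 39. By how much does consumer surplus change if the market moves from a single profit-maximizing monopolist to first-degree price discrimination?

The monopolist equates marginal revenue to marginal cost: 228 − 5Q = 39, so Q = 37.8. From demand, P = 133.5.
CS = ½·(228 − 133.5)·37.8 = 1786.05.
With perfect price discrimination, output is the efficient level Q = 75.6 (where demand meets MC), but every buyer pays their willingness to pay: CS = 0 and PS = total surplus.
CS = 0.
Change in consumer surplus: 0 − 1786.05 = −1786.05.

CS falls by 1786.05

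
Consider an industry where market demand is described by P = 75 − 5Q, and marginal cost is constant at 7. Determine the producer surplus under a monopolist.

Monopoly sets MR = MC: 75 − 10Q = 7 ⇒ Q = 6.8, P = 75 − 5·6.8 = 41.
PS = (41 − 7)·6.8 = 231.2.

PS = 231.2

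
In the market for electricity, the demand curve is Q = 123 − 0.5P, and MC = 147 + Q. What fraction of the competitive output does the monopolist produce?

Q_m/Q_c = 0.6

Inverting demand: P = 246 − 2Q.
The monopolist equates marginal revenue to marginal cost: 246 − 4Q = 147 + Q, so Q = 19.8. From demand, P = 206.4.
Competitive equilibrium sets price equal to marginal cost: 246 − 2Q = 147 + Q, so Q = 33 and P = 180.
Ratio Q_m/Q_c = 19.8/33 = 0.6.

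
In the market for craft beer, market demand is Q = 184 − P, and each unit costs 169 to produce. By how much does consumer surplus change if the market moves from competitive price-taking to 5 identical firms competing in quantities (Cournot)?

Consumer surplus falls by 34.375

Inverting demand: P = 184 − Q.
Perfect competition: P = MC = 169, so 184 − Q = 169 and Q = 15.
CS = ½·(184 − 169)·15 = 112.5.
With 5 symmetric Cournot firms, each firm's FOC gives 184 − 6q = 169, so q = 2.5, Q = 5·2.5 = 12.5, and P = 171.5.
CS = ½·(184 − 171.5)·12.5 = 78.125.
Change in consumer surplus: 78.125 − 112.5 = −34.375.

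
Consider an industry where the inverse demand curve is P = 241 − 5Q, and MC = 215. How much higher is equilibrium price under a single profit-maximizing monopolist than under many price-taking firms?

Equilibrium price rises by 13

Perfect competition: P = MC = 215, so 241 − 5Q = 215 and Q = 5.2.
Monopoly sets MR = MC: 241 − 10Q = 215 ⇒ Q = 2.6, P = 241 − 5·2.6 = 228.
Change in equilibrium price: 228 − 215 = 13.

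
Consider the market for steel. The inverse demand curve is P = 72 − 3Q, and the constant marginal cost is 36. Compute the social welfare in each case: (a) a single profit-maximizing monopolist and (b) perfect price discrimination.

Monopoly sets MR = MC: 72 − 6Q = 36 ⇒ Q = 6, P = 72 − 3·6 = 54.
CS = ½·(72 − 54)·6 = 54; PS = (54 − 36)·6 = 108; TS = 162.
With perfect price discrimination, output is the efficient level Q = 12 (where demand meets MC), but every buyer pays their willingness to pay: CS = 0 and PS = total surplus.
TS = 216 (equal to competitive TS).

Monopoly: TS = 162; Perfect PD: TS = 216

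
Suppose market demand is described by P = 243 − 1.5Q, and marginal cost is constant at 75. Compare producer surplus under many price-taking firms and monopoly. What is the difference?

Competitive firms price at marginal cost: P = 75, giving Q = 112.
PS = (75 − 75)·112 = 0.
Monopoly sets MR = MC: 243 − 3Q = 75 ⇒ Q = 56, P = 243 − 1.5·56 = 159.
PS = (159 − 75)·56 = 4704.
Change in producer surplus: 4704 − 0 = 4704.

PS rises by 4704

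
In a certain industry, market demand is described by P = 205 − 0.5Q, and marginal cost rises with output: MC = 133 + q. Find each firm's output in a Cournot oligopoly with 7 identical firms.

With 7 symmetric Cournot firms, each firm's FOC gives 205 − 4q = 133 + q, so q = 14.4, Q = 7·14.4 = 100.8, and P = 154.6.

q_i = 14.4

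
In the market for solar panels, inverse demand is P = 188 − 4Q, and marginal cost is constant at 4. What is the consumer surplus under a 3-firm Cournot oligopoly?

In a 3-firm Cournot equilibrium, symmetry and the first-order condition give q = (188 − 4)/(16) = 11.5. So Q = 34.5 and P = 50.
CS = ½·(188 − 50)·34.5 = 2380.5.

CS = 2380.5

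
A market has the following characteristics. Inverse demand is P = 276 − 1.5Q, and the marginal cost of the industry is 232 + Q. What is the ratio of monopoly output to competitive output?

Q_m/Q_c = 0.625

Monopoly sets MR = MC: 276 − 3Q = 232 + Q ⇒ Q = 11, P = 276 − 1.5·11 = 259.5.
Under competition P = MC: 276 − 1.5Q = 232 + Q ⇒ Q = 17.6, P = 249.6.
Ratio Q_m/Q_c = 11/17.6 = 0.625.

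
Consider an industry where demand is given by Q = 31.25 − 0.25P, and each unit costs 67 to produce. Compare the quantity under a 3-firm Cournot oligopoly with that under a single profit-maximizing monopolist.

Inverting demand: P = 125 − 4Q.
With 3 symmetric Cournot firms, each firm's FOC gives 125 − 16q = 67, so q = 3.625, Q = 3·3.625 = 10.875, and P = 81.5.
The monopolist equates marginal revenue to marginal cost: 125 − 8Q = 67, so Q = 7.25. From demand, P = 96.

Cournot: Q = 10.875; Monopoly: Q = 7.25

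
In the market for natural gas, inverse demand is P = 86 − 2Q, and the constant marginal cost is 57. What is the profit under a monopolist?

The monopolist equates marginal revenue to marginal cost: 86 − 4Q = 57, so Q = 7.25. From demand, P = 71.5.
Profit = (71.5 − 57)·7.25 = 105.125.

Profit = 105.125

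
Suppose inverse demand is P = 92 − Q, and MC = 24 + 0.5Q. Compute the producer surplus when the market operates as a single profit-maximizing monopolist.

PS = 924.8

Monopoly sets MR = MC: 92 − 2Q = 24 + 0.5Q ⇒ Q = 27.2, P = 92 − 27.2 = 64.8.
PS = P·Q − VC(Q) = 64.8·27.2 − (24·27.2 + ½·0.5·27.2²) = 924.8.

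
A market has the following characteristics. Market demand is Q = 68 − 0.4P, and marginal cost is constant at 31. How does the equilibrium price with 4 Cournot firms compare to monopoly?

Inverting demand: P = 170 − 2.5Q.
In a 4-firm Cournot equilibrium, symmetry and the first-order condition give q = (170 − 31)/(12.5) = 11.12. So Q = 44.48 and P = 58.8.
A monopolist chooses Q where MR = MC. MR = 170 − 5Q; setting this equal to 31 gives Q = 27.8 and P = 100.5.

Cournot: P = 58.8; Monopoly: P = 100.5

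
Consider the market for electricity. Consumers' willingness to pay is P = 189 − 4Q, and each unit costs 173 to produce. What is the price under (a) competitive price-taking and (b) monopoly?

Competitive firms price at marginal cost: P = 173, giving Q = 4.
A monopolist chooses Q where MR = MC. MR = 189 − 8Q; setting this equal to 173 gives Q = 2 and P = 181.

Competition: P = 173; Monopoly: P = 181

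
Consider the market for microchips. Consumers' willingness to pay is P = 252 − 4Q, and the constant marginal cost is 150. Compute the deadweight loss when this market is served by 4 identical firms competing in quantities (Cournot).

Under competition P = MC = 150, so Q = (252 − 150)/4 = 25.5.
Cournot with 4 identical firms: the symmetric best-response condition is 252 − 20q = 150. Each firm produces q = 5.1, total output Q = 20.4, price P = 170.4.
DWL is the triangle between Q = 20.4 and Q = 25.5: ½·(25.5 − 20.4)·(170.4 − 150) = 52.02.

DWL = 52.02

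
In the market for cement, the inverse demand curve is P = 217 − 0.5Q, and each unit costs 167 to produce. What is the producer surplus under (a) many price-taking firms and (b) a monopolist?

Competitive firms price at marginal cost: P = 167, giving Q = 100.
PS = (167 − 167)·100 = 0.
Monopoly sets MR = MC: 217 − Q = 167 ⇒ Q = 50, P = 217 − 0.5·50 = 192.
PS = (192 − 167)·50 = 1250.

Competition: PS = 0; Monopoly: PS = 1250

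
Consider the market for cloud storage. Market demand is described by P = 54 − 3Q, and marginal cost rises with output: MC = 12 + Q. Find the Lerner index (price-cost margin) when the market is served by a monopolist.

Lerner index = 0.5

The monopolist equates marginal revenue to marginal cost: 54 − 6Q = 12 + Q, so Q = 6. From demand, P = 36.
Lerner index = (P − MC)/P = (36 − 18)/36 = 0.5.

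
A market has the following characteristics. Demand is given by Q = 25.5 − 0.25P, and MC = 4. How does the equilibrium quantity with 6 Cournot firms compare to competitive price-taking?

Inverting demand: P = 102 − 4Q.
Cournot with 6 identical firms: the symmetric best-response condition is 102 − 28q = 4. Each firm produces q = 3.5, total output Q = 21, price P = 18.
Under competition P = MC = 4, so Q = (102 − 4)/4 = 24.5.

Cournot: Q = 21; Competition: Q = 24.5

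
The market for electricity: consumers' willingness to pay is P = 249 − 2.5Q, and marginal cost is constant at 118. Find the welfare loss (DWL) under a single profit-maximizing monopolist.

DWL = 858.05

Perfect competition: P = MC = 118, so 249 − 2.5Q = 118 and Q = 52.4.
The monopolist equates marginal revenue to marginal cost: 249 − 5Q = 118, so Q = 26.2. From demand, P = 183.5.
DWL is the triangle between Q = 26.2 and Q = 52.4: ½·(52.4 − 26.2)·(183.5 − 118) = 858.05.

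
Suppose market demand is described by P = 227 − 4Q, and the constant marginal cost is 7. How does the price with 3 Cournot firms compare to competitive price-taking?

Cournot: P = 62; Competition: P = 7

Cournot with 3 identical firms: the symmetric best-response condition is 227 − 16q = 7. Each firm produces q = 13.75, total output Q = 41.25, price P = 62.
Competitive firms price at marginal cost: P = 7, giving Q = 55.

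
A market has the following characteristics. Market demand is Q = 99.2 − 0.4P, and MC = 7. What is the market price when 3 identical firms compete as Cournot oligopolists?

P = 67.25

Inverting demand: P = 248 − 2.5Q.
In a 3-firm Cournot equilibrium, symmetry and the first-order condition give q = (248 − 7)/(10) = 24.1. So Q = 72.3 and P = 67.25.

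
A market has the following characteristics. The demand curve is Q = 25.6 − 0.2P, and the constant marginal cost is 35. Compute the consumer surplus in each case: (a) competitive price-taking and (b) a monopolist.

Competition: CS = 864.9; Monopoly: CS = 216.225

Inverting demand: P = 128 − 5Q.
Competitive firms price at marginal cost: P = 35, giving Q = 18.6.
CS = ½·(128 − 35)·18.6 = 864.9.
The monopolist equates marginal revenue to marginal cost: 128 − 10Q = 35, so Q = 9.3. From demand, P = 81.5.
CS = ½·(128 − 81.5)·9.3 = 216.225.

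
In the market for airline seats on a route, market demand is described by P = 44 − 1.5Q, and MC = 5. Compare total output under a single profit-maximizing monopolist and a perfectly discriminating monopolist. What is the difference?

Q rises by 13

A monopolist chooses Q where MR = MC. MR = 44 − 3Q; setting this equal to 5 gives Q = 13 and P = 24.5.
Under first-degree price discrimination the firm charges each unit its demand price and produces up to where P = MC, i.e. Q = 26. Consumer surplus is zero; producer surplus equals total surplus.
Change in total output: 26 − 13 = 13.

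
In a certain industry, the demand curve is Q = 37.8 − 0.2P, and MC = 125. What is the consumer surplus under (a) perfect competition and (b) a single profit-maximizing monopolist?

Inverting demand: P = 189 − 5Q.
Competitive firms price at marginal cost: P = 125, giving Q = 12.8.
CS = ½·(189 − 125)·12.8 = 409.6.
A monopolist chooses Q where MR = MC. MR = 189 − 10Q; setting this equal to 125 gives Q = 6.4 and P = 157.
CS = ½·(189 − 157)·6.4 = 102.4.

Competition: CS = 409.6; Monopoly: CS = 102.4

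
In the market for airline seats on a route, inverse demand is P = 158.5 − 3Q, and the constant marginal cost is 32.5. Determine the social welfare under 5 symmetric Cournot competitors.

With 5 symmetric Cournot firms, each firm's FOC gives 158.5 − 18q = 32.5, so q = 7, Q = 5·7 = 35, and P = 53.5.
CS = ½·(158.5 − 53.5)·35 = 1837.5; PS = (53.5 − 32.5)·35 = 735; TS = 2572.5.

TS = 2572.5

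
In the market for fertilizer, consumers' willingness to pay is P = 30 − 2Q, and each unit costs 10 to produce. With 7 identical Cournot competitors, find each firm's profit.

π_i = 3.125

Cournot with 7 identical firms: the symmetric best-response condition is 30 − 16q = 10. Each firm produces q = 1.25, total output Q = 8.75, price P = 12.5.
Each firm's profit = (12.5 − 10)·1.25 = 3.125.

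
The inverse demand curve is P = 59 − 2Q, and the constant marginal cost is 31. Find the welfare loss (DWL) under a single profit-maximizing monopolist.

Perfect competition: P = MC = 31, so 59 − 2Q = 31 and Q = 14.
A monopolist chooses Q where MR = MC. MR = 59 − 4Q; setting this equal to 31 gives Q = 7 and P = 45.
DWL is the triangle between Q = 7 and Q = 14: ½·(14 − 7)·(45 − 31) = 49.

DWL = 49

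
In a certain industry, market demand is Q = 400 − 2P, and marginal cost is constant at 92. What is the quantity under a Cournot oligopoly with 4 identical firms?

Q = 172.8

Inverting demand: P = 200 − 0.5Q.
Cournot with 4 identical firms: the symmetric best-response condition is 200 − 2.5q = 92. Each firm produces q = 43.2, total output Q = 172.8, price P = 113.6.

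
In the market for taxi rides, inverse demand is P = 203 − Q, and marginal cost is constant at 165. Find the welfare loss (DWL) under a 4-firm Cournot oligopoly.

Perfect competition: P = MC = 165, so 203 − Q = 165 and Q = 38.
In a 4-firm Cournot equilibrium, symmetry and the first-order condition give q = (203 − 165)/(5) = 7.6. So Q = 30.4 and P = 172.6.
DWL is the triangle between Q = 30.4 and Q = 38: ½·(38 − 30.4)·(172.6 − 165) = 28.88.

DWL = 28.88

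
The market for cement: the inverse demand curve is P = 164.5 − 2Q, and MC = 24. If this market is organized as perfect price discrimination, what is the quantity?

With perfect price discrimination, output is the efficient level Q = 70.25 (where demand meets MC), but every buyer pays their willingness to pay: CS = 0 and PS = total surplus.

Q = 70.25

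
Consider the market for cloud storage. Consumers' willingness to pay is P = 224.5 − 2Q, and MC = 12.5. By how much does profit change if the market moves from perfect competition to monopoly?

Perfect competition: P = MC = 12.5, so 224.5 − 2Q = 12.5 and Q = 106.
Profit = (12.5 − 12.5)·106 = 0.
The monopolist equates marginal revenue to marginal cost: 224.5 − 4Q = 12.5, so Q = 53. From demand, P = 118.5.
Profit = (118.5 − 12.5)·53 = 5618.
Change in profit: 5618 − 0 = 5618.

π rises by 5618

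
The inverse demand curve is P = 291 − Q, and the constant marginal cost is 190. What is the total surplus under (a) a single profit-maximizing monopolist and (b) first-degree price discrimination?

Monopoly: TS = 3825.375; Perfect PD: TS = 5100.5

Monopoly sets MR = MC: 291 − 2Q = 190 ⇒ Q = 50.5, P = 291 − 50.5 = 240.5.
CS = ½·(291 − 240.5)·50.5 = 1275.125; PS = (240.5 − 190)·50.5 = 2550.25; TS = 3825.375.
Under first-degree price discrimination the firm charges each unit its demand price and produces up to where P = MC, i.e. Q = 101. Consumer surplus is zero; producer surplus equals total surplus.
TS = 5100.5 (equal to competitive TS).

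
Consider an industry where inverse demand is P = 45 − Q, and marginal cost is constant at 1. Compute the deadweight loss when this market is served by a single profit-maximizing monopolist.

DWL = 242

Competitive firms price at marginal cost: P = 1, giving Q = 44.
Monopoly sets MR = MC: 45 − 2Q = 1 ⇒ Q = 22, P = 45 − 22 = 23.
DWL is the triangle between Q = 22 and Q = 44: ½·(44 − 22)·(23 − 1) = 242.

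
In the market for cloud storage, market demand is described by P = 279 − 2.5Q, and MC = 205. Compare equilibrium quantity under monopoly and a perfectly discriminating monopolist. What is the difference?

A monopolist chooses Q where MR = MC. MR = 279 − 5Q; setting this equal to 205 gives Q = 14.8 and P = 242.
A perfectly discriminating monopolist sells every unit with P(Q) ≥ MC(Q), so output equals the competitive quantity Q = 29.6. Each buyer pays their reservation price, so CS = 0 and the firm captures all surplus.
Change in equilibrium quantity: 29.6 − 14.8 = 14.8.

Q rises by 14.8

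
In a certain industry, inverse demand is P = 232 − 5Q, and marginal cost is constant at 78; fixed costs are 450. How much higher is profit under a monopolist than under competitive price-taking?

Profit rises by 1185.8

Perfect competition: P = MC = 78, so 232 − 5Q = 78 and Q = 30.8.
Profit = (78 − 78)·30.8 − 450 = −450.
The monopolist equates marginal revenue to marginal cost: 232 − 10Q = 78, so Q = 15.4. From demand, P = 155.
Profit = (155 − 78)·15.4 − 450 = 735.8.
Change in profit: 735.8 − −450 = 1185.8.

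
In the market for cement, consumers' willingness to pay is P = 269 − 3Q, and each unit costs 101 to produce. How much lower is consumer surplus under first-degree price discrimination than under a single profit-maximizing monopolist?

A monopolist chooses Q where MR = MC. MR = 269 − 6Q; setting this equal to 101 gives Q = 28 and P = 185.
CS = ½·(269 − 185)·28 = 1176.
With perfect price discrimination, output is the efficient level Q = 56 (where demand meets MC), but every buyer pays their willingness to pay: CS = 0 and PS = total surplus.
CS = 0.
Change in consumer surplus: 0 − 1176 = −1176.

CS falls by 1176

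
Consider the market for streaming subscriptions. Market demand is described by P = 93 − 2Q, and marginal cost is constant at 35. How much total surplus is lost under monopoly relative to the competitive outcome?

DWL = 210.25

Under competition P = MC = 35, so Q = (93 − 35)/2 = 29.
A monopolist chooses Q where MR = MC. MR = 93 − 4Q; setting this equal to 35 gives Q = 14.5 and P = 64.
DWL is the triangle between Q = 14.5 and Q = 29: ½·(29 − 14.5)·(64 − 35) = 210.25.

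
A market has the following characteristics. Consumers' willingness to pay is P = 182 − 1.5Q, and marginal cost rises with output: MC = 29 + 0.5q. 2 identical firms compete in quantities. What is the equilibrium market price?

P = 90.2

In a 2-firm Cournot equilibrium, symmetry and the first-order condition give q = (182 − 29)/(5) = 30.6. So Q = 61.2 and P = 90.2.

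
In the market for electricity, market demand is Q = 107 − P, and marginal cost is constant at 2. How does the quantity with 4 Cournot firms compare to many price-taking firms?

Cournot: Q = 84; Competition: Q = 105

Inverting demand: P = 107 − Q.
In a 4-firm Cournot equilibrium, symmetry and the first-order condition give q = (107 − 2)/(5) = 21. So Q = 84 and P = 23.
Competitive firms price at marginal cost: P = 2, giving Q = 105.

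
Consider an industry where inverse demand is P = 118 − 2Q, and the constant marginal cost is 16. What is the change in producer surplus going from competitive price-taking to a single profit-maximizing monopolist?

Under competition P = MC = 16, so Q = (118 − 16)/2 = 51.
PS = (16 − 16)·51 = 0.
The monopolist equates marginal revenue to marginal cost: 118 − 4Q = 16, so Q = 25.5. From demand, P = 67.
PS = (67 − 16)·25.5 = 1300.5.
Change in producer surplus: 1300.5 − 0 = 1300.5.

PS rises by 1300.5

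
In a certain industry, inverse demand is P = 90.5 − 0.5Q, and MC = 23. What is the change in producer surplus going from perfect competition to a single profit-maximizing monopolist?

Under competition P = MC = 23, so Q = (90.5 − 23)/0.5 = 135.
PS = (23 − 23)·135 = 0.
The monopolist equates marginal revenue to marginal cost: 90.5 − Q = 23, so Q = 67.5. From demand, P = 56.75.
PS = (56.75 − 23)·67.5 = 2278.125.
Change in producer surplus: 2278.125 − 0 = 2278.125.

PS rises by 2278.125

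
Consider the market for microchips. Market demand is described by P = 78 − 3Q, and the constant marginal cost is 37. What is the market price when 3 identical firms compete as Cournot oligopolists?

P = 47.25

With 3 symmetric Cournot firms, each firm's FOC gives 78 − 12q = 37, so q = 41/12, Q = 3·41/12 = 10.25, and P = 47.25.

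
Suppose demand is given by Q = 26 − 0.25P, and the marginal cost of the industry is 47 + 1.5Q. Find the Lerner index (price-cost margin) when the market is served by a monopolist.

Inverting demand: P = 104 − 4Q.
The monopolist equates marginal revenue to marginal cost: 104 − 8Q = 47 + 1.5Q, so Q = 6. From demand, P = 80.
Lerner index = (P − MC)/P = (80 − 56)/80 = 0.3.

Lerner index = 0.3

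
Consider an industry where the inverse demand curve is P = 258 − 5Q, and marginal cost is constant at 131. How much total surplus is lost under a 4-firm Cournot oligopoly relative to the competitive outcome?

DWL = 64.516

Perfect competition: P = MC = 131, so 258 − 5Q = 131 and Q = 25.4.
Cournot with 4 identical firms: the symmetric best-response condition is 258 − 25q = 131. Each firm produces q = 5.08, total output Q = 20.32, price P = 156.4.
DWL is the triangle between Q = 20.32 and Q = 25.4: ½·(25.4 − 20.32)·(156.4 − 131) = 64.516.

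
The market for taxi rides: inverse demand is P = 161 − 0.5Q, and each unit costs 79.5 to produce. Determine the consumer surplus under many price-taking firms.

Perfect competition: P = MC = 79.5, so 161 − 0.5Q = 79.5 and Q = 163.
CS = ½·(161 − 79.5)·163 = 6642.25.

CS = 6642.25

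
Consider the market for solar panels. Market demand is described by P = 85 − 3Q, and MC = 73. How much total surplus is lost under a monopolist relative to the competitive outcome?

Under competition P = MC = 73, so Q = (85 − 73)/3 = 4.
Monopoly sets MR = MC: 85 − 6Q = 73 ⇒ Q = 2, P = 85 − 3·2 = 79.
DWL is the triangle between Q = 2 and Q = 4: ½·(4 − 2)·(79 − 73) = 6.

DWL = 6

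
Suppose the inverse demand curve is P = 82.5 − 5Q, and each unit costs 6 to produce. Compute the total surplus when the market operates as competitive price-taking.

Perfect competition: P = MC = 6, so 82.5 − 5Q = 6 and Q = 15.3.
CS = ½·(82.5 − 6)·15.3 = 585.225; PS = (6 − 6)·15.3 = 0; TS = 585.225.

TS = 585.225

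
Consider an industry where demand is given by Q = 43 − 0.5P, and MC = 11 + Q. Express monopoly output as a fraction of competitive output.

Q_m/Q_c = 0.6

Inverting demand: P = 86 − 2Q.
A monopolist chooses Q where MR = MC. MR = 86 − 4Q; setting this equal to 11 + Q gives Q = 15 and P = 56.
Competitive equilibrium sets price equal to marginal cost: 86 − 2Q = 11 + Q, so Q = 25 and P = 36.
Ratio Q_m/Q_c = 15/25 = 0.6.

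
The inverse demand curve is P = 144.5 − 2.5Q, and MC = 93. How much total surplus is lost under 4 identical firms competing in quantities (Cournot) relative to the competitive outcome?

Under competition P = MC = 93, so Q = (144.5 − 93)/2.5 = 20.6.
Cournot with 4 identical firms: the symmetric best-response condition is 144.5 − 12.5q = 93. Each firm produces q = 4.12, total output Q = 16.48, price P = 103.3.
DWL is the triangle between Q = 16.48 and Q = 20.6: ½·(20.6 − 16.48)·(103.3 − 93) = 21.218.

DWL = 21.218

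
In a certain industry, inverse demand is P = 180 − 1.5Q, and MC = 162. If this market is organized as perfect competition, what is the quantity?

Perfect competition: P = MC = 162, so 180 − 1.5Q = 162 and Q = 12.

Q = 12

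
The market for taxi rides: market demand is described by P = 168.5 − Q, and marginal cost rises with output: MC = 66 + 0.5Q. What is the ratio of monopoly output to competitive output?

Q_m/Q_c = 0.6

Monopoly sets MR = MC: 168.5 − 2Q = 66 + 0.5Q ⇒ Q = 41, P = 168.5 − 41 = 127.5.
Under competition P = MC: 168.5 − Q = 66 + 0.5Q ⇒ Q = 205/3, P = 601/6.
Ratio Q_m/Q_c = 41/(205/3) = 0.6.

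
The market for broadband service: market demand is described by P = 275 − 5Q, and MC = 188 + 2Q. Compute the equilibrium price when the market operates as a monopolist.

A monopolist chooses Q where MR = MC. MR = 275 − 10Q; setting this equal to 188 + 2Q gives Q = 7.25 and P = 238.75.

P = 238.75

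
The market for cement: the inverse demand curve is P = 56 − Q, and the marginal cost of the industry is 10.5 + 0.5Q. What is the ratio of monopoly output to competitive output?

Q_m/Q_c = 0.6

A monopolist chooses Q where MR = MC. MR = 56 − 2Q; setting this equal to 10.5 + 0.5Q gives Q = 18.2 and P = 37.8.
Competitive equilibrium sets price equal to marginal cost: 56 − Q = 10.5 + 0.5Q, so Q = 91/3 and P = 77/3.
Ratio Q_m/Q_c = 18.2/(91/3) = 0.6.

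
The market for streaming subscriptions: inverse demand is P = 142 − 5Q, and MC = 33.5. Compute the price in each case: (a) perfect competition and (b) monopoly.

Competition: P = 33.5; Monopoly: P = 87.75

Perfect competition: P = MC = 33.5, so 142 − 5Q = 33.5 and Q = 21.7.
The monopolist equates marginal revenue to marginal cost: 142 − 10Q = 33.5, so Q = 10.85. From demand, P = 87.75.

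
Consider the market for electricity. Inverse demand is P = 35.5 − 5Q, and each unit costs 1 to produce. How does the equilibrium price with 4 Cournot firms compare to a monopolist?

With 4 symmetric Cournot firms, each firm's FOC gives 35.5 − 25q = 1, so q = 1.38, Q = 4·1.38 = 5.52, and P = 7.9.
Monopoly sets MR = MC: 35.5 − 10Q = 1 ⇒ Q = 3.45, P = 35.5 − 5·3.45 = 18.25.

Cournot: P = 7.9; Monopoly: P = 18.25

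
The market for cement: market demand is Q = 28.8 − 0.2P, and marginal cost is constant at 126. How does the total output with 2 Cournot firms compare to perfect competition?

Cournot: Q = 2.4; Competition: Q = 3.6

Inverting demand: P = 144 − 5Q.
With 2 symmetric Cournot firms, each firm's FOC gives 144 − 15q = 126, so q = 1.2, Q = 2·1.2 = 2.4, and P = 132.
Perfect competition: P = MC = 126, so 144 − 5Q = 126 and Q = 3.6.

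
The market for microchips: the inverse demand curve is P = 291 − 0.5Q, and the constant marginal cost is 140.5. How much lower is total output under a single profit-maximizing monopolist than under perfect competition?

Total output falls by 150.5

Under competition P = MC = 140.5, so Q = (291 − 140.5)/0.5 = 301.
Monopoly sets MR = MC: 291 − Q = 140.5 ⇒ Q = 150.5, P = 291 − 0.5·150.5 = 215.75.
Change in total output: 150.5 − 301 = −150.5.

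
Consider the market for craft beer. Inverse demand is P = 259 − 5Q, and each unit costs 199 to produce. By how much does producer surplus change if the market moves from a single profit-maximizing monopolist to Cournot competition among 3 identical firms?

Producer surplus falls by 45

The monopolist equates marginal revenue to marginal cost: 259 − 10Q = 199, so Q = 6. From demand, P = 229.
PS = (229 − 199)·6 = 180.
With 3 symmetric Cournot firms, each firm's FOC gives 259 − 20q = 199, so q = 3, Q = 3·3 = 9, and P = 214.
PS = (214 − 199)·9 = 135.
Change in producer surplus: 135 − 180 = −45.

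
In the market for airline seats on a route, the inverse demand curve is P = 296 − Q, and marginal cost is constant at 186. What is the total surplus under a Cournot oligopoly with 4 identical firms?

In a 4-firm Cournot equilibrium, symmetry and the first-order condition give q = (296 − 186)/(5) = 22. So Q = 88 and P = 208.
CS = ½·(296 − 208)·88 = 3872; PS = (208 − 186)·88 = 1936; TS = 5808.

TS = 5808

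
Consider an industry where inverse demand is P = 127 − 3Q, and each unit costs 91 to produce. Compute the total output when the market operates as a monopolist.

Q = 6

A monopolist chooses Q where MR = MC. MR = 127 − 6Q; setting this equal to 91 gives Q = 6 and P = 109.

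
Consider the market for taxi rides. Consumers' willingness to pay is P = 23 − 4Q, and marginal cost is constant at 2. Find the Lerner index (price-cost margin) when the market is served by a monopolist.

Lerner index = 0.84

The monopolist equates marginal revenue to marginal cost: 23 − 8Q = 2, so Q = 2.625. From demand, P = 12.5.
Lerner index = (P − MC)/P = (12.5 − 2)/12.5 = 0.84.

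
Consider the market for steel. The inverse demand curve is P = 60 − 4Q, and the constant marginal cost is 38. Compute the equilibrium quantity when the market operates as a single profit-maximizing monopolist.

Monopoly sets MR = MC: 60 − 8Q = 38 ⇒ Q = 2.75, P = 60 − 4·2.75 = 49.

Q = 2.75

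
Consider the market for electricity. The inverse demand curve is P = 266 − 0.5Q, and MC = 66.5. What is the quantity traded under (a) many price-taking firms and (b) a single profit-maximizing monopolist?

Competition: Q = 399; Monopoly: Q = 199.5

Under competition P = MC = 66.5, so Q = (266 − 66.5)/0.5 = 399.
Monopoly sets MR = MC: 266 − Q = 66.5 ⇒ Q = 199.5, P = 266 − 0.5·199.5 = 166.25.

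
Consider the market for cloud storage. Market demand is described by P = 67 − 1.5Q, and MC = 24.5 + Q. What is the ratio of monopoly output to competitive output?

A monopolist chooses Q where MR = MC. MR = 67 − 3Q; setting this equal to 24.5 + Q gives Q = 10.625 and P = 817/16.
Under competition P = MC: 67 − 1.5Q = 24.5 + Q ⇒ Q = 17, P = 41.5.
Ratio Q_m/Q_c = 10.625/17 = 0.625.

Q_m/Q_c = 0.625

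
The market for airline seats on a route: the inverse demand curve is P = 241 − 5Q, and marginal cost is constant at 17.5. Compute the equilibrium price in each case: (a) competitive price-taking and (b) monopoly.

Competitive firms price at marginal cost: P = 17.5, giving Q = 44.7.
Monopoly sets MR = MC: 241 − 10Q = 17.5 ⇒ Q = 22.35, P = 241 − 5·22.35 = 129.25.

Competition: P = 17.5; Monopoly: P = 129.25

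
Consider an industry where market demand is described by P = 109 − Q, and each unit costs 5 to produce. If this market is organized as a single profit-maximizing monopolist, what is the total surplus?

A monopolist chooses Q where MR = MC. MR = 109 − 2Q; setting this equal to 5 gives Q = 52 and P = 57.
CS = ½·(109 − 57)·52 = 1352; PS = (57 − 5)·52 = 2704; TS = 4056.

TS = 4056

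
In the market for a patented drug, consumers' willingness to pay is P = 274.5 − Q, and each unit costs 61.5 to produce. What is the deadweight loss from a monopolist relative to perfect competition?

DWL = 5671.125

Under competition P = MC = 61.5, so Q = (274.5 − 61.5)/1 = 213.
Monopoly sets MR = MC: 274.5 − 2Q = 61.5 ⇒ Q = 106.5, P = 274.5 − 106.5 = 168.
DWL is the triangle between Q = 106.5 and Q = 213: ½·(213 − 106.5)·(168 − 61.5) = 5671.125.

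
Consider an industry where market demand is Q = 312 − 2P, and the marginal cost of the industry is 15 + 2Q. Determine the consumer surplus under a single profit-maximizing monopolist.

Inverting demand: P = 156 − 0.5Q.
Monopoly sets MR = MC: 156 − Q = 15 + 2Q ⇒ Q = 47, P = 156 − 0.5·47 = 132.5.
CS = ½·(156 − 132.5)·47 = 552.25.

CS = 552.25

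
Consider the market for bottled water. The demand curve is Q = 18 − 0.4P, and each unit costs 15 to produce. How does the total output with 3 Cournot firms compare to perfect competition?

Inverting demand: P = 45 − 2.5Q.
In a 3-firm Cournot equilibrium, symmetry and the first-order condition give q = (45 − 15)/(10) = 3. So Q = 9 and P = 22.5.
Perfect competition: P = MC = 15, so 45 − 2.5Q = 15 and Q = 12.

Cournot: Q = 9; Competition: Q = 12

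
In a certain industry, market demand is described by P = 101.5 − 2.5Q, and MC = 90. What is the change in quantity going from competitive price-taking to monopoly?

Under competition P = MC = 90, so Q = (101.5 − 90)/2.5 = 4.6.
The monopolist equates marginal revenue to marginal cost: 101.5 − 5Q = 90, so Q = 2.3. From demand, P = 95.75.
Change in quantity: 2.3 − 4.6 = −2.3.

Q falls by 2.3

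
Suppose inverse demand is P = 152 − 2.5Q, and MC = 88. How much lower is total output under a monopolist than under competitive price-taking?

Competitive firms price at marginal cost: P = 88, giving Q = 25.6.
The monopolist equates marginal revenue to marginal cost: 152 − 5Q = 88, so Q = 12.8. From demand, P = 120.
Change in total output: 12.8 − 25.6 = −12.8.

Total output falls by 12.8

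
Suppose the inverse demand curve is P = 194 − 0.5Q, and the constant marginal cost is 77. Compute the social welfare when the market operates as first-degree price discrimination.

A perfectly discriminating monopolist sells every unit with P(Q) ≥ MC(Q), so output equals the competitive quantity Q = 234. Each buyer pays their reservation price, so CS = 0 and the firm captures all surplus.
TS = 13689 (equal to competitive TS).

TS = 13689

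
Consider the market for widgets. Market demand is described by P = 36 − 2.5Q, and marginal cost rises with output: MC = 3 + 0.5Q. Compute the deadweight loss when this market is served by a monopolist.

DWL = 37.5

Under competition P = MC: 36 − 2.5Q = 3 + 0.5Q ⇒ Q = 11, P = 8.5.
A monopolist chooses Q where MR = MC. MR = 36 − 5Q; setting this equal to 3 + 0.5Q gives Q = 6 and P = 21.
CS = ½·(36 − 8.5)·11 = 151.25; PS = (8.5·11 − 3·11 − ½·0.5·11²) = 30.25; TS = 181.5.
CS = ½·(36 − 21)·6 = 45; PS = (21·6 − 3·6 − ½·0.5·6²) = 99; TS = 144.
DWL = 181.5 − 144 = 37.5.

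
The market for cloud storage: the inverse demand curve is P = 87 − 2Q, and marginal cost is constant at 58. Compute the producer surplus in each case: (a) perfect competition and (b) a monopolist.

Competition: PS = 0; Monopoly: PS = 105.125

Competitive firms price at marginal cost: P = 58, giving Q = 14.5.
PS = (58 − 58)·14.5 = 0.
Monopoly sets MR = MC: 87 − 4Q = 58 ⇒ Q = 7.25, P = 87 − 2·7.25 = 72.5.
PS = (72.5 − 58)·7.25 = 105.125.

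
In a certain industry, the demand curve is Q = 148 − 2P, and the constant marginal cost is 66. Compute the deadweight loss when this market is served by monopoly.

Inverting demand: P = 74 − 0.5Q.
Perfect competition: P = MC = 66, so 74 − 0.5Q = 66 and Q = 16.
The monopolist equates marginal revenue to marginal cost: 74 − Q = 66, so Q = 8. From demand, P = 70.
DWL is the triangle between Q = 8 and Q = 16: ½·(16 − 8)·(70 − 66) = 16.

DWL = 16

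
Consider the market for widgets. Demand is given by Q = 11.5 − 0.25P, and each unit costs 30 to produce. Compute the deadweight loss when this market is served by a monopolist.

DWL = 8

Inverting demand: P = 46 − 4Q.
Under competition P = MC = 30, so Q = (46 − 30)/4 = 4.
Monopoly sets MR = MC: 46 − 8Q = 30 ⇒ Q = 2, P = 46 − 4·2 = 38.
DWL is the triangle between Q = 2 and Q = 4: ½·(4 − 2)·(38 − 30) = 8.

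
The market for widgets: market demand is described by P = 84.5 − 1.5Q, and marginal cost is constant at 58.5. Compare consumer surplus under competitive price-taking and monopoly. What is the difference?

Consumer surplus falls by 169

Competitive firms price at marginal cost: P = 58.5, giving Q = 52/3.
CS = ½·(84.5 − 58.5)·52/3 = 676/3.
Monopoly sets MR = MC: 84.5 − 3Q = 58.5 ⇒ Q = 26/3, P = 84.5 − 1.5·26/3 = 71.5.
CS = ½·(84.5 − 71.5)·26/3 = 169/3.
Change in consumer surplus: 169/3 − 676/3 = −169.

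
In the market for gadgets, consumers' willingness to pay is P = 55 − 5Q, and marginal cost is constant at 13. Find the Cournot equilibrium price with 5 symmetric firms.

P = 20

With 5 symmetric Cournot firms, each firm's FOC gives 55 − 30q = 13, so q = 1.4, Q = 5·1.4 = 7, and P = 20.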